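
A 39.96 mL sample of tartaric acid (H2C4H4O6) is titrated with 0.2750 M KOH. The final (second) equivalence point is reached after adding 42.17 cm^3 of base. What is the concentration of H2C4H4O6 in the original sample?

n(KOH) = 0.2750 x 0.04217 = 0.01160 mol.
At the final (second) equivalence point, 2 mol OH^- react per mol H2C4H4O6, so n(H2C4H4O6) = 0.01160 / 2 = 0.005798 mol.
[H2C4H4O6] = 0.005798 / 0.03996 L = 0.145 M.

0.145 M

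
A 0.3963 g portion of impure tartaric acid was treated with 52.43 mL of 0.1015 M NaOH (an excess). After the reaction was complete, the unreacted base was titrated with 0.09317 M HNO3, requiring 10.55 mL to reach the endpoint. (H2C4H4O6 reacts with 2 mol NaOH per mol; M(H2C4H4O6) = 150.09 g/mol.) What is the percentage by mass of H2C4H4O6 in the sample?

Total n(NaOH) added = 0.1015 x 0.05243 = 0.005322 mol.
n(HNO3) used = 0.09317 x 0.01055 = 0.0009829 mol, which equals the excess n(NaOH).
So n(NaOH) consumed by the sample = 0.005322 - 0.0009829 = 0.004339 mol.
n(H2C4H4O6) = 0.004339 / 2 = 0.002169 mol.
mass H2C4H4O6 = 0.002169 x 150.09 = 0.3256 g, so %H2C4H4O6 = 0.3256/0.3963 x 100 = 82.2%.

82.2%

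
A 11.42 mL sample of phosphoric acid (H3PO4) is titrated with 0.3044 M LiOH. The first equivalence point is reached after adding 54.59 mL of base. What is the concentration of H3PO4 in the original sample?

1.46 M

n(LiOH) = 0.3044 x 0.05459 = 0.01662 mol.
At the first equivalence point, 1 mol OH^- react per mol H3PO4, so n(H3PO4) = 0.01662 / 1 = 0.01662 mol.
[H3PO4] = 0.01662 / 0.01142 L = 1.46 M.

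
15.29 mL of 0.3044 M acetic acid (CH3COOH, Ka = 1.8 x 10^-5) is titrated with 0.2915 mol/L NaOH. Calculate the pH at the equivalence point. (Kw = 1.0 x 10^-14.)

n(CH3COOH) = 0.3044 x 0.01529 = 0.004654 mol; V(NaOH) at equivalence = 0.004654/0.2915 = 0.01597 L.
At equivalence all the acid is converted to CH3COO-; total volume = 0.01529 + 0.01597 = 0.03126 L, so [CH3COO-] = 0.004654/0.03126 = 0.1489 M.
Kb = Kw/Ka = 1.0e-14 / 1.8 x 10^-5 = 5.56e-10.
[OH^-] = sqrt(Kb x [CH3COO-]) = sqrt(5.56e-10 x 0.1489) = 9.10e-6 M.
pOH = 5.04, so pH = 14.00 - 5.04 = 8.96.

8.96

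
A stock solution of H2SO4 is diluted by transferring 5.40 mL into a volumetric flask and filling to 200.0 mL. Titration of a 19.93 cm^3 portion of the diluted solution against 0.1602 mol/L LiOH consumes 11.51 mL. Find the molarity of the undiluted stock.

1.71 M

n(LiOH) = 0.1602 x 0.01151 = 0.001844 mol.
n(H2SO4) in the aliquot = 0.001844 x 1/2 = 0.0009220 mol.
[diluted H2SO4] = 0.0009220 / 0.01993 = 0.04626 M.
Dilution factor = 200.0/5.400 = 37.04, so [stock] = 0.04626 x 37.04 = 1.71 M.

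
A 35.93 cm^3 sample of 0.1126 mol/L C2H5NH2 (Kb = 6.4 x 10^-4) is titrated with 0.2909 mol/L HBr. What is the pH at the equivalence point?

n(C2H5NH2) = 0.1126 x 0.03593 = 0.004046 mol; V(HBr) at equivalence = 0.004046/0.2909 = 0.01391 L.
At equivalence the base is fully converted to C2H5NH3+; total volume = 0.04984 L, so [C2H5NH3+] = 0.004046/0.04984 = 0.08118 M.
Ka(C2H5NH3+) = Kw/Kb = 1.0e-14 / 6.4 x 10^-4 = 1.56e-11.
[H^+] = sqrt(Ka x [C2H5NH3+]) = sqrt(1.56e-11 x 0.08118) = 1.13e-6 M.
pH = -log(1.13e-6) = 5.95.

5.95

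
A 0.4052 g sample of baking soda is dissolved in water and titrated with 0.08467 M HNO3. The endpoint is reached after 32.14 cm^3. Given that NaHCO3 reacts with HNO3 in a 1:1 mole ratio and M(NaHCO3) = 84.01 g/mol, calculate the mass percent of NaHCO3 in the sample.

56.4%

n(HNO3) = 0.08467 x 0.03214 = 0.002721 mol.
n(NaHCO3) = 0.002721 / 1 = 0.002721 mol.
mass of NaHCO3 = 0.002721 x 84.01 = 0.2286 g.
% purity = 0.2286 / 0.4052 x 100 = 56.4%.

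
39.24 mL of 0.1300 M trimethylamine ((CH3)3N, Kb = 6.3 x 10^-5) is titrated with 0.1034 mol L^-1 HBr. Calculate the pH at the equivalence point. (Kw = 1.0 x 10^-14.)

n((CH3)3N) = 0.1300 x 0.03924 = 0.005101 mol; V(HBr) at equivalence = 0.005101/0.1034 = 0.04933 L.
At equivalence the base is fully converted to (CH3)3NH+; total volume = 0.08857 L, so [(CH3)3NH+] = 0.005101/0.08857 = 0.05759 M.
Ka((CH3)3NH+) = Kw/Kb = 1.0e-14 / 6.3 x 10^-5 = 1.59e-10.
[H^+] = sqrt(Ka x [(CH3)3NH+]) = sqrt(1.59e-10 x 0.05759) = 3.02e-6 M.
pH = -log(3.02e-6) = 5.52.

5.52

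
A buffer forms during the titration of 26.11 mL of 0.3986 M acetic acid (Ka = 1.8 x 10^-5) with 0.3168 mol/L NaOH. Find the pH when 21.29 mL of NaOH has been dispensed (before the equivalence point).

5.01

Initial n(CH3COOH) = 0.3986 x 0.02611 = 0.01041 mol.
n(NaOH) added = 0.3168 x 0.02129 = 0.006745 mol, converting that many moles of CH3COOH to CH3COO-.
Remaining n(CH3COOH) = 0.003663 mol; n(CH3COO-) = 0.006745 mol.
By Henderson-Hasselbalch, pH = pKa + log([A^-]/[HA]) = 4.74 + log(0.006745/0.003663) = 4.74 + (+0.27) = 5.01.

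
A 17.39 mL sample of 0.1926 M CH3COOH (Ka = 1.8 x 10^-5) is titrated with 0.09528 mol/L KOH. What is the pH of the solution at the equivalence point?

8.77

n(CH3COOH) = 0.1926 x 0.01739 = 0.003349 mol; V(KOH) at equivalence = 0.003349/0.09528 = 0.03515 L.
At equivalence all the acid is converted to CH3COO-; total volume = 0.01739 + 0.03515 = 0.05254 L, so [CH3COO-] = 0.003349/0.05254 = 0.06375 M.
Kb = Kw/Ka = 1.0e-14 / 1.8 x 10^-5 = 5.56e-10.
[OH^-] = sqrt(Kb x [CH3COO-]) = sqrt(5.56e-10 x 0.06375) = 5.95e-6 M.
pOH = 5.23, so pH = 14.00 - 5.23 = 8.77.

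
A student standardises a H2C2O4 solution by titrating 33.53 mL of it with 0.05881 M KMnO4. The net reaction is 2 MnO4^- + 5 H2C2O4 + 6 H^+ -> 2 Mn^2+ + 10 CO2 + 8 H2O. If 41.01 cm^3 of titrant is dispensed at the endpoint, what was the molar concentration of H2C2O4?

0.180 M

n(KMnO4) = 0.05881 x 0.04101 = 0.002412 mol.
From the balanced equation, 2 mol KMnO4 reacts with 5 mol H2C2O4, so n(H2C2O4) = 0.002412 x 5/2 = 0.006029 mol.
[H2C2O4] = 0.006029 / 0.03353 L = 0.180 M.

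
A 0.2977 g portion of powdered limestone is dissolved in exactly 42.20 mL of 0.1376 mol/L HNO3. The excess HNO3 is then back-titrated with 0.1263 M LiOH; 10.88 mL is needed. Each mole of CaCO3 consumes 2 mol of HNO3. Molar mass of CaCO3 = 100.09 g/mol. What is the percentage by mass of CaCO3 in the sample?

74.5%

Total n(HNO3) added = 0.1376 x 0.04220 = 0.005807 mol.
n(LiOH) used = 0.1263 x 0.01088 = 0.001374 mol, which equals the excess n(HNO3).
So n(HNO3) consumed by the sample = 0.005807 - 0.001374 = 0.004433 mol.
n(CaCO3) = 0.004433 / 2 = 0.002216 mol.
mass CaCO3 = 0.002216 x 100.09 = 0.2218 g, so %CaCO3 = 0.2218/0.2977 x 100 = 74.5%.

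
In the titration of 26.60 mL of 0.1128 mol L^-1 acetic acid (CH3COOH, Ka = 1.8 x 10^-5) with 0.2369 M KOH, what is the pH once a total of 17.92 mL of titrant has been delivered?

n(acid) = 0.1128 x 0.02660 = 0.003000 mol; n(KOH) added = 0.2369 x 0.01792 = 0.004245 mol.
Base is in excess by 0.004245 - 0.003000 = 0.001245 mol in a total volume of 0.04452 L.
[OH^-] = 0.001245/0.04452 = 0.02796 M, so pOH = 1.55 and pH = 14.00 - 1.55 = 12.45.

12.45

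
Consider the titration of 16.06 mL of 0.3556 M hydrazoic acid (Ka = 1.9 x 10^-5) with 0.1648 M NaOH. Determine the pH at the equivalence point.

8.89

n(HN3) = 0.3556 x 0.01606 = 0.005711 mol; V(NaOH) at equivalence = 0.005711/0.1648 = 0.03465 L.
At equivalence all the acid is converted to N3-; total volume = 0.01606 + 0.03465 = 0.05071 L, so [N3-] = 0.005711/0.05071 = 0.1126 M.
Kb = Kw/Ka = 1.0e-14 / 1.9 x 10^-5 = 5.26e-10.
[OH^-] = sqrt(Kb x [N3-]) = sqrt(5.26e-10 x 0.1126) = 7.70e-6 M.
pOH = 5.11, so pH = 14.00 - 5.11 = 8.89.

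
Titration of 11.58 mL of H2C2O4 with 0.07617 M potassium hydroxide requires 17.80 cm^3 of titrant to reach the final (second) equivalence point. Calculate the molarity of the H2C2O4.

0.0585 M

n(KOH) = 0.07617 x 0.01780 = 0.001356 mol.
At the final (second) equivalence point, 2 mol OH^- react per mol H2C2O4, so n(H2C2O4) = 0.001356 / 2 = 0.0006779 mol.
[H2C2O4] = 0.0006779 / 0.01158 L = 0.0585 M.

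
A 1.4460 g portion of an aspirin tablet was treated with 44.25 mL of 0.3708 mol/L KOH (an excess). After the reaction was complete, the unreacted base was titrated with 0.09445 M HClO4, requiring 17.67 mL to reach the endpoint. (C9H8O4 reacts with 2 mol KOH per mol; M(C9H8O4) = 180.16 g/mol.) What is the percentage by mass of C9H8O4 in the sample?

91.8%

Total n(KOH) added = 0.3708 x 0.04425 = 0.01641 mol.
n(HClO4) used = 0.09445 x 0.01767 = 0.001669 mol, which equals the excess n(KOH).
So n(KOH) consumed by the sample = 0.01641 - 0.001669 = 0.01474 mol.
n(C9H8O4) = 0.01474 / 2 = 0.007369 mol.
mass C9H8O4 = 0.007369 x 180.16 = 1.328 g, so %C9H8O4 = 1.328/1.4460 x 100 = 91.8%.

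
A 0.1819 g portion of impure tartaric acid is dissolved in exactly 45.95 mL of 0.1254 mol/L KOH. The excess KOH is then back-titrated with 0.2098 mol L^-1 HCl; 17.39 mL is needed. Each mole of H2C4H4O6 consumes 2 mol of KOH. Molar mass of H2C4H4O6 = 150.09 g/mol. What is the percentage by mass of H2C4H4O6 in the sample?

87.2%

Total n(KOH) added = 0.1254 x 0.04595 = 0.005762 mol.
n(HCl) used = 0.2098 x 0.01739 = 0.003648 mol, which equals the excess n(KOH).
So n(KOH) consumed by the sample = 0.005762 - 0.003648 = 0.002114 mol.
n(H2C4H4O6) = 0.002114 / 2 = 0.001057 mol.
mass H2C4H4O6 = 0.001057 x 150.09 = 0.1586 g, so %H2C4H4O6 = 0.1586/0.1819 x 100 = 87.2%.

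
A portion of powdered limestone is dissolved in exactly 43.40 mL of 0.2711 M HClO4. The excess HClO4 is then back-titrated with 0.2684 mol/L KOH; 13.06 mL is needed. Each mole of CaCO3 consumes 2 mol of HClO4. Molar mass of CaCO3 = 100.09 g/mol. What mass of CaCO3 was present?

0.413 g

Total n(HClO4) added = 0.2711 x 0.04340 = 0.01177 mol.
n(KOH) used = 0.2684 x 0.01306 = 0.003505 mol, which equals the excess n(HClO4).
So n(HClO4) consumed by the sample = 0.01177 - 0.003505 = 0.008260 mol.
n(CaCO3) = 0.008260 / 2 = 0.004130 mol.
mass = 0.004130 mol x 100.09 g/mol = 0.413 g.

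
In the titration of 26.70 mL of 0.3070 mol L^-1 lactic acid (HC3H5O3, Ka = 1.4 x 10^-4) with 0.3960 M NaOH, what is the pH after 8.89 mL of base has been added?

Initial n(HC3H5O3) = 0.3070 x 0.02670 = 0.008197 mol.
n(NaOH) added = 0.3960 x 0.008890 = 0.003520 mol, converting that many moles of HC3H5O3 to C3H5O3-.
Remaining n(HC3H5O3) = 0.004676 mol; n(C3H5O3-) = 0.003520 mol.
By Henderson-Hasselbalch, pH = pKa + log([A^-]/[HA]) = 3.85 + log(0.003520/0.004676) = 3.85 + (-0.12) = 3.73.

3.73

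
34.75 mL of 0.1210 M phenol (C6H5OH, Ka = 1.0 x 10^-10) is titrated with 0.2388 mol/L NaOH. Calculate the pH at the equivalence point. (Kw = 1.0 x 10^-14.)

n(C6H5OH) = 0.1210 x 0.03475 = 0.004205 mol; V(NaOH) at equivalence = 0.004205/0.2388 = 0.01761 L.
At equivalence all the acid is converted to C6H5O-; total volume = 0.03475 + 0.01761 = 0.05236 L, so [C6H5O-] = 0.004205/0.05236 = 0.08031 M.
Kb = Kw/Ka = 1.0e-14 / 1.0 x 10^-10 = 0.000100.
[OH^-] = sqrt(Kb x [C6H5O-]) = sqrt(0.000100 x 0.08031) = 0.00283 M.
pOH = 2.55, so pH = 14.00 - 2.55 = 11.45.

11.45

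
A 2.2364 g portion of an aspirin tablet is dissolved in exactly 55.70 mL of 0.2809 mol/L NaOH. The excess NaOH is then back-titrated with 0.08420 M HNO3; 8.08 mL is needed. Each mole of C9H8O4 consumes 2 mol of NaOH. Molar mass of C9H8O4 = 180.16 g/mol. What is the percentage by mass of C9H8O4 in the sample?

60.3%

Total n(NaOH) added = 0.2809 x 0.05570 = 0.01565 mol.
n(HNO3) used = 0.08420 x 0.008080 = 0.0006803 mol, which equals the excess n(NaOH).
So n(NaOH) consumed by the sample = 0.01565 - 0.0006803 = 0.01497 mol.
n(C9H8O4) = 0.01497 / 2 = 0.007483 mol.
mass C9H8O4 = 0.007483 x 180.16 = 1.348 g, so %C9H8O4 = 1.348/2.2364 x 100 = 60.3%.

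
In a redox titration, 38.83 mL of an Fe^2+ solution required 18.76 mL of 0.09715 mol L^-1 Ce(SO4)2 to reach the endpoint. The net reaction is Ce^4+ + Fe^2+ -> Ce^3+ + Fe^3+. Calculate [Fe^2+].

n(Ce(SO4)2) = 0.09715 x 0.01876 = 0.001823 mol.
From the balanced equation, 1 mol Ce(SO4)2 reacts with 1 mol Fe^2+, so n(Fe^2+) = 0.001823 x 1/1 = 0.001823 mol.
[Fe^2+] = 0.001823 / 0.03883 L = 0.0469 M.

0.0469 M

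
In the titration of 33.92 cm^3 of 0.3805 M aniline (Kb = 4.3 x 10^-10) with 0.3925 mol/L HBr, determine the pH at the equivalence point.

n(C6H5NH2) = 0.3805 x 0.03392 = 0.01291 mol; V(HBr) at equivalence = 0.01291/0.3925 = 0.03288 L.
At equivalence the base is fully converted to C6H5NH3+; total volume = 0.06680 L, so [C6H5NH3+] = 0.01291/0.06680 = 0.1932 M.
Ka(C6H5NH3+) = Kw/Kb = 1.0e-14 / 4.3 x 10^-10 = 2.33e-5.
[H^+] = sqrt(Ka x [C6H5NH3+]) = sqrt(2.33e-5 x 0.1932) = 0.00212 M.
pH = -log(0.00212) = 2.67.

2.67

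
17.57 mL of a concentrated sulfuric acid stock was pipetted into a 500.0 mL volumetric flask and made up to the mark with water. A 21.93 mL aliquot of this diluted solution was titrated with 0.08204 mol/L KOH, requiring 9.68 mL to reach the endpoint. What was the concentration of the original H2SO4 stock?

0.515 M

n(KOH) = 0.08204 x 0.009680 = 0.0007941 mol.
n(H2SO4) in the aliquot = 0.0007941 x 1/2 = 0.0003971 mol.
[diluted H2SO4] = 0.0003971 / 0.02193 = 0.01811 M.
Dilution factor = 500.0/17.57 = 28.46, so [stock] = 0.01811 x 28.46 = 0.515 M.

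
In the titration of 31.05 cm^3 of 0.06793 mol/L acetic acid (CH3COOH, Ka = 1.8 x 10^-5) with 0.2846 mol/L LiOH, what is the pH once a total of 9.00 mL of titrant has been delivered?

n(acid) = 0.06793 x 0.03105 = 0.002109 mol; n(LiOH) added = 0.2846 x 0.009000 = 0.002561 mol.
Base is in excess by 0.002561 - 0.002109 = 0.0004522 mol in a total volume of 0.04005 L.
[OH^-] = 0.0004522/0.04005 = 0.01129 M, so pOH = 1.95 and pH = 14.00 - 1.95 = 12.05.

12.05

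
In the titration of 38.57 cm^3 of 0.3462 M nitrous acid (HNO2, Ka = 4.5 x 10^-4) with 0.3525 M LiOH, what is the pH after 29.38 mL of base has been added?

Initial n(HNO2) = 0.3462 x 0.03857 = 0.01335 mol.
n(LiOH) added = 0.3525 x 0.02938 = 0.01036 mol, converting that many moles of HNO2 to NO2-.
Remaining n(HNO2) = 0.002996 mol; n(NO2-) = 0.01036 mol.
By Henderson-Hasselbalch, pH = pKa + log([A^-]/[HA]) = 3.35 + log(0.01036/0.002996) = 3.35 + (+0.54) = 3.89.

3.89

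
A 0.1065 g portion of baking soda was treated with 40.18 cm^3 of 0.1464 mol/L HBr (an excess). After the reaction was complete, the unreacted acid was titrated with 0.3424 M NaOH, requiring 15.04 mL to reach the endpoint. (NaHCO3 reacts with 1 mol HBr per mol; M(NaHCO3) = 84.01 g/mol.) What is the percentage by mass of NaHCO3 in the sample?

Total n(HBr) added = 0.1464 x 0.04018 = 0.005882 mol.
n(NaOH) used = 0.3424 x 0.01504 = 0.005150 mol, which equals the excess n(HBr).
So n(HBr) consumed by the sample = 0.005882 - 0.005150 = 0.0007327 mol.
n(NaHCO3) = 0.0007327 / 1 = 0.0007327 mol.
mass NaHCO3 = 0.0007327 x 84.01 = 0.06155 g, so %NaHCO3 = 0.06155/0.1065 x 100 = 57.8%.

57.8%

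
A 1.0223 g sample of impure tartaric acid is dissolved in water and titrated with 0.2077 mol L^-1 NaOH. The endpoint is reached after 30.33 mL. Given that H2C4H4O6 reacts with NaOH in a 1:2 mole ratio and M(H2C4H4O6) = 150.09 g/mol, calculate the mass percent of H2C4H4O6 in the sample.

n(NaOH) = 0.2077 x 0.03033 = 0.006300 mol.
n(H2C4H4O6) = 0.006300 / 2 = 0.003150 mol.
mass of H2C4H4O6 = 0.003150 x 150.09 = 0.4727 g.
% purity = 0.4727 / 1.0223 x 100 = 46.2%.

46.2%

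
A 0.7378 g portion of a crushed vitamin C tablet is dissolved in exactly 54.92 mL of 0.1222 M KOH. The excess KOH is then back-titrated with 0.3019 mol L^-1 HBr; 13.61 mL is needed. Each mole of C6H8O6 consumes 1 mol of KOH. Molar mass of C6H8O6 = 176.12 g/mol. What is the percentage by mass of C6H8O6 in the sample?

62.1%

Total n(KOH) added = 0.1222 x 0.05492 = 0.006711 mol.
n(HBr) used = 0.3019 x 0.01361 = 0.004109 mol, which equals the excess n(KOH).
So n(KOH) consumed by the sample = 0.006711 - 0.004109 = 0.002602 mol.
n(C6H8O6) = 0.002602 / 1 = 0.002602 mol.
mass C6H8O6 = 0.002602 x 176.12 = 0.4583 g, so %C6H8O6 = 0.4583/0.7378 x 100 = 62.1%.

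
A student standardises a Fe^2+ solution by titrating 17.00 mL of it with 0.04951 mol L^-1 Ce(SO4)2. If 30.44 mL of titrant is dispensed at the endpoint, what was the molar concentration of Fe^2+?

0.0887 M

n(Ce(SO4)2) = 0.04951 x 0.03044 = 0.001507 mol.
From the balanced equation, 1 mol Ce(SO4)2 reacts with 1 mol Fe^2+, so n(Fe^2+) = 0.001507 x 1/1 = 0.001507 mol.
[Fe^2+] = 0.001507 / 0.01700 L = 0.0887 M.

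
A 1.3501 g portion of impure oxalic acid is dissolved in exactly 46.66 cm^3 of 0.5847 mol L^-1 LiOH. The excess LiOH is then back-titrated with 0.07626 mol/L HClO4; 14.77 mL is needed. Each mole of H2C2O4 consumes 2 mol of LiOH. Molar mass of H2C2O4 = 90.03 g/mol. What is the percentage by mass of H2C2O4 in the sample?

Total n(LiOH) added = 0.5847 x 0.04666 = 0.02728 mol.
n(HClO4) used = 0.07626 x 0.01477 = 0.001126 mol, which equals the excess n(LiOH).
So n(LiOH) consumed by the sample = 0.02728 - 0.001126 = 0.02616 mol.
n(H2C2O4) = 0.02616 / 2 = 0.01308 mol.
mass H2C2O4 = 0.01308 x 90.03 = 1.177 g, so %H2C2O4 = 1.177/1.3501 x 100 = 87.2%.

87.2%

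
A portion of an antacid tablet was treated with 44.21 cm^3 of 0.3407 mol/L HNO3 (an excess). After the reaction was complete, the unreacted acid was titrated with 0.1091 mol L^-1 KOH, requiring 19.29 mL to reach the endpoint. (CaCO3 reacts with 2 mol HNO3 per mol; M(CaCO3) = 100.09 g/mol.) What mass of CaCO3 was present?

0.648 g

Total n(HNO3) added = 0.3407 x 0.04421 = 0.01506 mol.
n(KOH) used = 0.1091 x 0.01929 = 0.002105 mol, which equals the excess n(HNO3).
So n(HNO3) consumed by the sample = 0.01506 - 0.002105 = 0.01296 mol.
n(CaCO3) = 0.01296 / 2 = 0.006479 mol.
mass = 0.006479 mol x 100.09 g/mol = 0.648 g.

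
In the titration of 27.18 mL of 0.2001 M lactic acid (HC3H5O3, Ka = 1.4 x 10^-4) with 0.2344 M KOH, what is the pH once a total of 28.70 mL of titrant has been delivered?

n(acid) = 0.2001 x 0.02718 = 0.005439 mol; n(KOH) added = 0.2344 x 0.02870 = 0.006727 mol.
Base is in excess by 0.006727 - 0.005439 = 0.001289 mol in a total volume of 0.05588 L.
[OH^-] = 0.001289/0.05588 = 0.02306 M, so pOH = 1.64 and pH = 14.00 - 1.64 = 12.36.

12.36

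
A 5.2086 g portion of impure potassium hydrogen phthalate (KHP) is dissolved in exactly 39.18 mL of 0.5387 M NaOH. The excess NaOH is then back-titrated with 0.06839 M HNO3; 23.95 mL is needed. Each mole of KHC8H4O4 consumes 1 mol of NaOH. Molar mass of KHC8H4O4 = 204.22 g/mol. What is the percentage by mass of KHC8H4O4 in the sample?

Total n(NaOH) added = 0.5387 x 0.03918 = 0.02111 mol.
n(HNO3) used = 0.06839 x 0.02395 = 0.001638 mol, which equals the excess n(NaOH).
So n(NaOH) consumed by the sample = 0.02111 - 0.001638 = 0.01947 mol.
n(KHC8H4O4) = 0.01947 / 1 = 0.01947 mol.
mass KHC8H4O4 = 0.01947 x 204.22 = 3.976 g, so %KHC8H4O4 = 3.976/5.2086 x 100 = 76.3%.

76.3%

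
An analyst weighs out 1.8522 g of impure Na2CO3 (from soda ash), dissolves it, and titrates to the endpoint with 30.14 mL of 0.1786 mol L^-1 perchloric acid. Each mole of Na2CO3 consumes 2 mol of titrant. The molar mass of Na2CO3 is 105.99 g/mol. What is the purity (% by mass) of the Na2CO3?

15.4%

n(HClO4) = 0.1786 x 0.03014 = 0.005383 mol.
n(Na2CO3) = 0.005383 / 2 = 0.002692 mol.
mass of Na2CO3 = 0.002692 x 105.99 = 0.2853 g.
% purity = 0.2853 / 1.8522 x 100 = 15.4%.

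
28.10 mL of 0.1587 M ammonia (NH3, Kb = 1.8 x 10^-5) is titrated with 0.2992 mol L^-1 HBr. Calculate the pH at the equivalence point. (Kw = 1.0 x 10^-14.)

n(NH3) = 0.1587 x 0.02810 = 0.004459 mol; V(HBr) at equivalence = 0.004459/0.2992 = 0.01490 L.
At equivalence the base is fully converted to NH4+; total volume = 0.04300 L, so [NH4+] = 0.004459/0.04300 = 0.1037 M.
Ka(NH4+) = Kw/Kb = 1.0e-14 / 1.8 x 10^-5 = 5.56e-10.
[H^+] = sqrt(Ka x [NH4+]) = sqrt(5.56e-10 x 0.1037) = 7.59e-6 M.
pH = -log(7.59e-6) = 5.12.

5.12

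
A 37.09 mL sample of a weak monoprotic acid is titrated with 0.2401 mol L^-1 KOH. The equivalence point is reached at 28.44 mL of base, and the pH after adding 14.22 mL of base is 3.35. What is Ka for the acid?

14.22 mL is half of the equivalence volume, so this is the half-equivalence point where [HA] = [A^-].
At half-equivalence pH = pKa, so pKa = 3.35.
Ka = 10^(-3.35) = 4.5 x 10^-4.

4.5 x 10^-4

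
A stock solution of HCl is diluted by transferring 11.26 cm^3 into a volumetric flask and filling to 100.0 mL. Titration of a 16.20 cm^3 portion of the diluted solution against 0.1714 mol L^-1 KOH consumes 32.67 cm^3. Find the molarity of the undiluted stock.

n(KOH) = 0.1714 x 0.03267 = 0.005600 mol.
n(HCl) in the aliquot = 0.005600 mol.
[diluted HCl] = 0.005600 / 0.01620 = 0.3457 M.
Dilution factor = 100.0/11.26 = 8.881, so [stock] = 0.3457 x 8.881 = 3.07 M.

3.07 M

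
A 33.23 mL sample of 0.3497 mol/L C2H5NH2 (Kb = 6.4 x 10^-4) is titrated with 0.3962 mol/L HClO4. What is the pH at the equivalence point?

n(C2H5NH2) = 0.3497 x 0.03323 = 0.01162 mol; V(HClO4) at equivalence = 0.01162/0.3962 = 0.02933 L.
At equivalence the base is fully converted to C2H5NH3+; total volume = 0.06256 L, so [C2H5NH3+] = 0.01162/0.06256 = 0.1858 M.
Ka(C2H5NH3+) = Kw/Kb = 1.0e-14 / 6.4 x 10^-4 = 1.56e-11.
[H^+] = sqrt(Ka x [C2H5NH3+]) = sqrt(1.56e-11 x 0.1858) = 1.70e-6 M.
pH = -log(1.70e-6) = 5.77.

5.77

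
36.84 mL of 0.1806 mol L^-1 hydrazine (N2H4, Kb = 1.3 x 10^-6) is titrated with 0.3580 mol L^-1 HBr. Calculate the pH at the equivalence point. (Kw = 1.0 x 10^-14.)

4.52

n(N2H4) = 0.1806 x 0.03684 = 0.006653 mol; V(HBr) at equivalence = 0.006653/0.3580 = 0.01858 L.
At equivalence the base is fully converted to N2H5+; total volume = 0.05542 L, so [N2H5+] = 0.006653/0.05542 = 0.1200 M.
Ka(N2H5+) = Kw/Kb = 1.0e-14 / 1.3 x 10^-6 = 7.69e-9.
[H^+] = sqrt(Ka x [N2H5+]) = sqrt(7.69e-9 x 0.1200) = 3.04e-5 M.
pH = -log(3.04e-5) = 4.52.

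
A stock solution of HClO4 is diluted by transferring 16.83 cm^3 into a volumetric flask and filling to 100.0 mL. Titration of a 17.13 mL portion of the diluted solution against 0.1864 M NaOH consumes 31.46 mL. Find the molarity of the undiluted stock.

2.03 M

n(NaOH) = 0.1864 x 0.03146 = 0.005864 mol.
n(HClO4) in the aliquot = 0.005864 mol.
[diluted HClO4] = 0.005864 / 0.01713 = 0.3423 M.
Dilution factor = 100.0/16.83 = 5.942, so [stock] = 0.3423 x 5.942 = 2.03 M.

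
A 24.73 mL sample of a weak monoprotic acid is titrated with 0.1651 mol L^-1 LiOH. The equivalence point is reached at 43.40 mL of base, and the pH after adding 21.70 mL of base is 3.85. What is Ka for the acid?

21.70 mL is half of the equivalence volume, so this is the half-equivalence point where [HA] = [A^-].
At half-equivalence pH = pKa, so pKa = 3.85.
Ka = 10^(-3.85) = 1.4 x 10^-4.

1.4 x 10^-4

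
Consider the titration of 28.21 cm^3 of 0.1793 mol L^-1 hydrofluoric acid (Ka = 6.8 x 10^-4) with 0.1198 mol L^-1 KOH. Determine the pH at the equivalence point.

n(HF) = 0.1793 x 0.02821 = 0.005058 mol; V(KOH) at equivalence = 0.005058/0.1198 = 0.04222 L.
At equivalence all the acid is converted to F-; total volume = 0.02821 + 0.04222 = 0.07043 L, so [F-] = 0.005058/0.07043 = 0.07182 M.
Kb = Kw/Ka = 1.0e-14 / 6.8 x 10^-4 = 1.47e-11.
[OH^-] = sqrt(Kb x [F-]) = sqrt(1.47e-11 x 0.07182) = 1.03e-6 M.
pOH = 5.99, so pH = 14.00 - 5.99 = 8.01.

8.01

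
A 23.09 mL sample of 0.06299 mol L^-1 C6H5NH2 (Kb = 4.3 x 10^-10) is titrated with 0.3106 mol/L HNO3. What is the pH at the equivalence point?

2.96

n(C6H5NH2) = 0.06299 x 0.02309 = 0.001454 mol; V(HNO3) at equivalence = 0.001454/0.3106 = 0.004683 L.
At equivalence the base is fully converted to C6H5NH3+; total volume = 0.02777 L, so [C6H5NH3+] = 0.001454/0.02777 = 0.05237 M.
Ka(C6H5NH3+) = Kw/Kb = 1.0e-14 / 4.3 x 10^-10 = 2.33e-5.
[H^+] = sqrt(Ka x [C6H5NH3+]) = sqrt(2.33e-5 x 0.05237) = 0.00110 M.
pH = -log(0.00110) = 2.96.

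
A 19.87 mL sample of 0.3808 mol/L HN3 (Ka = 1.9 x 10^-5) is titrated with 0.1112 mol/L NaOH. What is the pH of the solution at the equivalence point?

n(HN3) = 0.3808 x 0.01987 = 0.007566 mol; V(NaOH) at equivalence = 0.007566/0.1112 = 0.06804 L.
At equivalence all the acid is converted to N3-; total volume = 0.01987 + 0.06804 = 0.08791 L, so [N3-] = 0.007566/0.08791 = 0.08607 M.
Kb = Kw/Ka = 1.0e-14 / 1.9 x 10^-5 = 5.26e-10.
[OH^-] = sqrt(Kb x [N3-]) = sqrt(5.26e-10 x 0.08607) = 6.73e-6 M.
pOH = 5.17, so pH = 14.00 - 5.17 = 8.83.

8.83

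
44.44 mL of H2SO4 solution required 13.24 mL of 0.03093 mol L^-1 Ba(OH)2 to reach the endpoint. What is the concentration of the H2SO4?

n(Ba(OH)2) delivered = 0.03093 x 0.01324 = 0.0004095 mol.
For a 1:1 reaction, n(H2SO4) = 0.0004095 mol.
[H2SO4] = 0.0004095 mol / 0.04444 L = 0.00921 M.

0.00921 M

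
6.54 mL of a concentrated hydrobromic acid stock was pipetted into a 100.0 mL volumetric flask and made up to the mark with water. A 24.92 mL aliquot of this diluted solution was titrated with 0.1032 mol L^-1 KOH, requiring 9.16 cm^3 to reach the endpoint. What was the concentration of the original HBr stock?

n(KOH) = 0.1032 x 0.009160 = 0.0009453 mol.
n(HBr) in the aliquot = 0.0009453 mol.
[diluted HBr] = 0.0009453 / 0.02492 = 0.03793 M.
Dilution factor = 100.0/6.540 = 15.29, so [stock] = 0.03793 x 15.29 = 0.580 M.

0.580 M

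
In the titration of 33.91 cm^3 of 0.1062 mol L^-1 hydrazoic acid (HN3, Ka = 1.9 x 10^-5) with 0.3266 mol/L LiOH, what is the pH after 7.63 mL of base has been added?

Initial n(HN3) = 0.1062 x 0.03391 = 0.003601 mol.
n(LiOH) added = 0.3266 x 0.007630 = 0.002492 mol, converting that many moles of HN3 to N3-.
Remaining n(HN3) = 0.001109 mol; n(N3-) = 0.002492 mol.
By Henderson-Hasselbalch, pH = pKa + log([A^-]/[HA]) = 4.72 + log(0.002492/0.001109) = 4.72 + (+0.35) = 5.07.

5.07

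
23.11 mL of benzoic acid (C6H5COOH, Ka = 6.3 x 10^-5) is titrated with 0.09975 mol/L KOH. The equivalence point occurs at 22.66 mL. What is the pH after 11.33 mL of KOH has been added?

4.20

11.33 mL is exactly half the equivalence volume (22.66/2), i.e. the half-equivalence point.
There, n(HA) = n(A^-), so pH = pKa = -log(6.3 x 10^-5) = 4.20.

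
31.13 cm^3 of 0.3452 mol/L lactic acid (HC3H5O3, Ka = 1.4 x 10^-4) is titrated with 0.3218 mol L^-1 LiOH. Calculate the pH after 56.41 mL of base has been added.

12.93

n(acid) = 0.3452 x 0.03113 = 0.01075 mol; n(LiOH) added = 0.3218 x 0.05641 = 0.01815 mol.
Base is in excess by 0.01815 - 0.01075 = 0.007407 mol in a total volume of 0.08754 L.
[OH^-] = 0.007407/0.08754 = 0.08461 M, so pOH = 1.07 and pH = 14.00 - 1.07 = 12.93.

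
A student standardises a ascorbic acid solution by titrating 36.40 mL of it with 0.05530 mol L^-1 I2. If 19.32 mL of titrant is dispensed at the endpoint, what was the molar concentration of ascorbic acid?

0.0294 M

n(I2) = 0.05530 x 0.01932 = 0.001068 mol.
From the balanced equation, 1 mol I2 reacts with 1 mol ascorbic acid, so n(ascorbic acid) = 0.001068 x 1/1 = 0.001068 mol.
[ascorbic acid] = 0.001068 / 0.03640 L = 0.0294 M.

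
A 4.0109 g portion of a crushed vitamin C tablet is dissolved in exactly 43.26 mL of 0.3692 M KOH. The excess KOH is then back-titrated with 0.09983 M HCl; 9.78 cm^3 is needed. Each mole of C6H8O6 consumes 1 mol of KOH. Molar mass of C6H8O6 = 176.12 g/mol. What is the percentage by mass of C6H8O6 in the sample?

65.8%

Total n(KOH) added = 0.3692 x 0.04326 = 0.01597 mol.
n(HCl) used = 0.09983 x 0.009780 = 0.0009763 mol, which equals the excess n(KOH).
So n(KOH) consumed by the sample = 0.01597 - 0.0009763 = 0.01500 mol.
n(C6H8O6) = 0.01500 / 1 = 0.01500 mol.
mass C6H8O6 = 0.01500 x 176.12 = 2.641 g, so %C6H8O6 = 2.641/4.0109 x 100 = 65.8%.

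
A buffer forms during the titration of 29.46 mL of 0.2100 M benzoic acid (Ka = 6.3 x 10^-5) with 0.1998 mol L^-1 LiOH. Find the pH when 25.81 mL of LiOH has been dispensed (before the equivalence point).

4.90

Initial n(C6H5COOH) = 0.2100 x 0.02946 = 0.006187 mol.
n(LiOH) added = 0.1998 x 0.02581 = 0.005157 mol, converting that many moles of C6H5COOH to C6H5COO-.
Remaining n(C6H5COOH) = 0.001030 mol; n(C6H5COO-) = 0.005157 mol.
By Henderson-Hasselbalch, pH = pKa + log([A^-]/[HA]) = 4.20 + log(0.005157/0.001030) = 4.20 + (+0.70) = 4.90.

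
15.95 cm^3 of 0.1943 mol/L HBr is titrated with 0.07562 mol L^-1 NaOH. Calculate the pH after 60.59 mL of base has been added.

n(acid) = 0.1943 x 0.01595 = 0.003099 mol; n(NaOH) added = 0.07562 x 0.06059 = 0.004582 mol.
Base is in excess by 0.004582 - 0.003099 = 0.001483 mol in a total volume of 0.07654 L.
[OH^-] = 0.001483/0.07654 = 0.01937 M, so pOH = 1.71 and pH = 14.00 - 1.71 = 12.29.

12.29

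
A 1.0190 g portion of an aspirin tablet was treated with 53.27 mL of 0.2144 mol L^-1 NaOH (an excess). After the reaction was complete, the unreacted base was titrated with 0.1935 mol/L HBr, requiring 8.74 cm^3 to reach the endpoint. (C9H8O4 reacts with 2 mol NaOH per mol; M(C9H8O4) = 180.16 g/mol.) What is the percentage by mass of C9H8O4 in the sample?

Total n(NaOH) added = 0.2144 x 0.05327 = 0.01142 mol.
n(HBr) used = 0.1935 x 0.008740 = 0.001691 mol, which equals the excess n(NaOH).
So n(NaOH) consumed by the sample = 0.01142 - 0.001691 = 0.009730 mol.
n(C9H8O4) = 0.009730 / 2 = 0.004865 mol.
mass C9H8O4 = 0.004865 x 180.16 = 0.8765 g, so %C9H8O4 = 0.8765/1.0190 x 100 = 86.0%.

86.0%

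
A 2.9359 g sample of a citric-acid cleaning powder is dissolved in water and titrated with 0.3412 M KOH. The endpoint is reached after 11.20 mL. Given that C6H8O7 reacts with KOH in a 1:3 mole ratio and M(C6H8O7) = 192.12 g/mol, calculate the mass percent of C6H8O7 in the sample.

8.34%

n(KOH) = 0.3412 x 0.01120 = 0.003821 mol.
n(C6H8O7) = 0.003821 / 3 = 0.001274 mol.
mass of C6H8O7 = 0.001274 x 192.12 = 0.2447 g.
% purity = 0.2447 / 2.9359 x 100 = 8.34%.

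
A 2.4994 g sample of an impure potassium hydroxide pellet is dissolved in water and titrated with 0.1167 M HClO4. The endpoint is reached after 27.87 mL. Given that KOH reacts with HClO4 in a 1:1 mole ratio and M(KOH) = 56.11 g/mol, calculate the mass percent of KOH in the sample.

n(HClO4) = 0.1167 x 0.02787 = 0.003252 mol.
n(KOH) = 0.003252 / 1 = 0.003252 mol.
mass of KOH = 0.003252 x 56.11 = 0.1825 g.
% purity = 0.1825 / 2.4994 x 100 = 7.30%.

7.30%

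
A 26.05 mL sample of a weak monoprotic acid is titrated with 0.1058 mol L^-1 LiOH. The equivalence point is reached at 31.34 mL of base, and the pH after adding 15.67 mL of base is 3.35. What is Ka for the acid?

4.5 x 10^-4

15.67 mL is half of the equivalence volume, so this is the half-equivalence point where [HA] = [A^-].
At half-equivalence pH = pKa, so pKa = 3.35.
Ka = 10^(-3.35) = 4.5 x 10^-4.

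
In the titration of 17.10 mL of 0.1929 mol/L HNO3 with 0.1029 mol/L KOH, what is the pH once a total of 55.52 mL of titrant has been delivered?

n(acid) = 0.1929 x 0.01710 = 0.003299 mol; n(KOH) added = 0.1029 x 0.05552 = 0.005713 mol.
Base is in excess by 0.005713 - 0.003299 = 0.002414 mol in a total volume of 0.07262 L.
[OH^-] = 0.002414/0.07262 = 0.03325 M, so pOH = 1.48 and pH = 14.00 - 1.48 = 12.52.

12.52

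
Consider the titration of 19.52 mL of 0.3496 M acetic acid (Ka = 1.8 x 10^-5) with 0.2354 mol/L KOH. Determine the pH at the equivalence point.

n(CH3COOH) = 0.3496 x 0.01952 = 0.006824 mol; V(KOH) at equivalence = 0.006824/0.2354 = 0.02899 L.
At equivalence all the acid is converted to CH3COO-; total volume = 0.01952 + 0.02899 = 0.04851 L, so [CH3COO-] = 0.006824/0.04851 = 0.1407 M.
Kb = Kw/Ka = 1.0e-14 / 1.8 x 10^-5 = 5.56e-10.
[OH^-] = sqrt(Kb x [CH3COO-]) = sqrt(5.56e-10 x 0.1407) = 8.84e-6 M.
pOH = 5.05, so pH = 14.00 - 5.05 = 8.95.

8.95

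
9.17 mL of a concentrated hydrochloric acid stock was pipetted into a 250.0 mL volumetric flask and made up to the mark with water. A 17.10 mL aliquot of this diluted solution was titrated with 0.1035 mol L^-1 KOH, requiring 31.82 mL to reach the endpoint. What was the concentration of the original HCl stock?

n(KOH) = 0.1035 x 0.03182 = 0.003293 mol.
n(HCl) in the aliquot = 0.003293 mol.
[diluted HCl] = 0.003293 / 0.01710 = 0.1926 M.
Dilution factor = 250.0/9.170 = 27.26, so [stock] = 0.1926 x 27.26 = 5.25 M.

5.25 M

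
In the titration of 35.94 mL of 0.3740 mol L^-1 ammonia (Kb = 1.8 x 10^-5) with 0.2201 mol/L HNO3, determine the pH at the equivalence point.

n(NH3) = 0.3740 x 0.03594 = 0.01344 mol; V(HNO3) at equivalence = 0.01344/0.2201 = 0.06107 L.
At equivalence the base is fully converted to NH4+; total volume = 0.09701 L, so [NH4+] = 0.01344/0.09701 = 0.1386 M.
Ka(NH4+) = Kw/Kb = 1.0e-14 / 1.8 x 10^-5 = 5.56e-10.
[H^+] = sqrt(Ka x [NH4+]) = sqrt(5.56e-10 x 0.1386) = 8.77e-6 M.
pH = -log(8.77e-6) = 5.06.

5.06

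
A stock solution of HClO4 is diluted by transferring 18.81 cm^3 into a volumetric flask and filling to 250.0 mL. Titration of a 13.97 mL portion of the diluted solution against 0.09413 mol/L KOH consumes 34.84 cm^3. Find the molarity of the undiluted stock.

3.12 M

n(KOH) = 0.09413 x 0.03484 = 0.003279 mol.
n(HClO4) in the aliquot = 0.003279 mol.
[diluted HClO4] = 0.003279 / 0.01397 = 0.2348 M.
Dilution factor = 250.0/18.81 = 13.29, so [stock] = 0.2348 x 13.29 = 3.12 M.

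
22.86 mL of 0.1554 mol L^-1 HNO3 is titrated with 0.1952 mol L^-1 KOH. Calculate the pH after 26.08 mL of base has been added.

n(acid) = 0.1554 x 0.02286 = 0.003552 mol; n(KOH) added = 0.1952 x 0.02608 = 0.005091 mol.
Base is in excess by 0.005091 - 0.003552 = 0.001538 mol in a total volume of 0.04894 L.
[OH^-] = 0.001538/0.04894 = 0.03143 M, so pOH = 1.50 and pH = 14.00 - 1.50 = 12.50.

12.50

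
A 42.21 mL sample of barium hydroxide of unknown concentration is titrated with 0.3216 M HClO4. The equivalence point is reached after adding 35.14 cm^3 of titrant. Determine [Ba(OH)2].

n(HClO4) delivered = 0.3216 x 0.03514 = 0.01130 mol.
The reaction is 1 Ba(OH)2 + 2 HClO4, so n(Ba(OH)2) = 0.01130 x 1/2 = 0.005651 mol.
[Ba(OH)2] = 0.005651 mol / 0.04221 L = 0.134 M.

0.134 M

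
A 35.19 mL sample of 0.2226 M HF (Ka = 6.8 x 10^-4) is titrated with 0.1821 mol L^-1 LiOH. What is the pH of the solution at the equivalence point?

8.08

n(HF) = 0.2226 x 0.03519 = 0.007833 mol; V(LiOH) at equivalence = 0.007833/0.1821 = 0.04302 L.
At equivalence all the acid is converted to F-; total volume = 0.03519 + 0.04302 = 0.07821 L, so [F-] = 0.007833/0.07821 = 0.1002 M.
Kb = Kw/Ka = 1.0e-14 / 6.8 x 10^-4 = 1.47e-11.
[OH^-] = sqrt(Kb x [F-]) = sqrt(1.47e-11 x 0.1002) = 1.21e-6 M.
pOH = 5.92, so pH = 14.00 - 5.92 = 8.08.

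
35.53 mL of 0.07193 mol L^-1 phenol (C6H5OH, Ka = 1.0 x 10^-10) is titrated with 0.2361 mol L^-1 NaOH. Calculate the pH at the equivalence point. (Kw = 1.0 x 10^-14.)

n(C6H5OH) = 0.07193 x 0.03553 = 0.002556 mol; V(NaOH) at equivalence = 0.002556/0.2361 = 0.01082 L.
At equivalence all the acid is converted to C6H5O-; total volume = 0.03553 + 0.01082 = 0.04635 L, so [C6H5O-] = 0.002556/0.04635 = 0.05513 M.
Kb = Kw/Ka = 1.0e-14 / 1.0 x 10^-10 = 0.000100.
[OH^-] = sqrt(Kb x [C6H5O-]) = sqrt(0.000100 x 0.05513) = 0.00235 M.
pOH = 2.63, so pH = 14.00 - 2.63 = 11.37.

11.37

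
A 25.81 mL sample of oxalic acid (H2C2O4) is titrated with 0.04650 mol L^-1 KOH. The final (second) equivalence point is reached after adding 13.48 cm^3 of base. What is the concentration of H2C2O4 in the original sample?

n(KOH) = 0.04650 x 0.01348 = 0.0006268 mol.
At the final (second) equivalence point, 2 mol OH^- react per mol H2C2O4, so n(H2C2O4) = 0.0006268 / 2 = 0.0003134 mol.
[H2C2O4] = 0.0003134 / 0.02581 L = 0.0121 M.

0.0121 M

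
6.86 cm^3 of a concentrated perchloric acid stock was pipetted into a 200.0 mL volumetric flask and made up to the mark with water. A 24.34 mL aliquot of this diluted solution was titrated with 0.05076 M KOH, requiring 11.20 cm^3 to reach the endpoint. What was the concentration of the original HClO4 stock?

n(KOH) = 0.05076 x 0.01120 = 0.0005685 mol.
n(HClO4) in the aliquot = 0.0005685 mol.
[diluted HClO4] = 0.0005685 / 0.02434 = 0.02336 M.
Dilution factor = 200.0/6.860 = 29.15, so [stock] = 0.02336 x 29.15 = 0.681 M.

0.681 M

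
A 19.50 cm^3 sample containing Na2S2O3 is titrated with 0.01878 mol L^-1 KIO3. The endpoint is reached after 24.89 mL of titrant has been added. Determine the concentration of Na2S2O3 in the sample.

n(KIO3) = 0.01878 x 0.02489 = 0.0004674 mol.
From the balanced equation, 1 mol KIO3 reacts with 6 mol Na2S2O3, so n(Na2S2O3) = 0.0004674 x 6/1 = 0.002805 mol.
[Na2S2O3] = 0.002805 / 0.01950 L = 0.144 M.

0.144 M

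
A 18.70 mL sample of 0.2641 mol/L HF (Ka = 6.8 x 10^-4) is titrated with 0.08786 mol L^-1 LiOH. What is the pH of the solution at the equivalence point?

7.99

n(HF) = 0.2641 x 0.01870 = 0.004939 mol; V(LiOH) at equivalence = 0.004939/0.08786 = 0.05621 L.
At equivalence all the acid is converted to F-; total volume = 0.01870 + 0.05621 = 0.07491 L, so [F-] = 0.004939/0.07491 = 0.06593 M.
Kb = Kw/Ka = 1.0e-14 / 6.8 x 10^-4 = 1.47e-11.
[OH^-] = sqrt(Kb x [F-]) = sqrt(1.47e-11 x 0.06593) = 9.85e-7 M.
pOH = 6.01, so pH = 14.00 - 6.01 = 7.99.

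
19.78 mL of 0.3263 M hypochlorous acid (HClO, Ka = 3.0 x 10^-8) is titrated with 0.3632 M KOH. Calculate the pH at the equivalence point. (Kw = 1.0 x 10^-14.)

n(HClO) = 0.3263 x 0.01978 = 0.006454 mol; V(KOH) at equivalence = 0.006454/0.3632 = 0.01777 L.
At equivalence all the acid is converted to ClO-; total volume = 0.01978 + 0.01777 = 0.03755 L, so [ClO-] = 0.006454/0.03755 = 0.1719 M.
Kb = Kw/Ka = 1.0e-14 / 3.0 x 10^-8 = 3.33e-7.
[OH^-] = sqrt(Kb x [ClO-]) = sqrt(3.33e-7 x 0.1719) = 0.000239 M.
pOH = 3.62, so pH = 14.00 - 3.62 = 10.38.

10.38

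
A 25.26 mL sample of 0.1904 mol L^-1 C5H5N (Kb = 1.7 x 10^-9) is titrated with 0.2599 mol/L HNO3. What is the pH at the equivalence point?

n(C5H5N) = 0.1904 x 0.02526 = 0.004810 mol; V(HNO3) at equivalence = 0.004810/0.2599 = 0.01851 L.
At equivalence the base is fully converted to C5H5NH+; total volume = 0.04377 L, so [C5H5NH+] = 0.004810/0.04377 = 0.1099 M.
Ka(C5H5NH+) = Kw/Kb = 1.0e-14 / 1.7 x 10^-9 = 5.88e-6.
[H^+] = sqrt(Ka x [C5H5NH+]) = sqrt(5.88e-6 x 0.1099) = 0.000804 M.
pH = -log(0.000804) = 3.09.

3.09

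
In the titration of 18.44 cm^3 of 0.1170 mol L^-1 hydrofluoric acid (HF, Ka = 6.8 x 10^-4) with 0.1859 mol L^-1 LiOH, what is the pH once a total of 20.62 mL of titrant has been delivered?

12.63

n(acid) = 0.1170 x 0.01844 = 0.002157 mol; n(LiOH) added = 0.1859 x 0.02062 = 0.003833 mol.
Base is in excess by 0.003833 - 0.002157 = 0.001676 mol in a total volume of 0.03906 L.
[OH^-] = 0.001676/0.03906 = 0.04290 M, so pOH = 1.37 and pH = 14.00 - 1.37 = 12.63.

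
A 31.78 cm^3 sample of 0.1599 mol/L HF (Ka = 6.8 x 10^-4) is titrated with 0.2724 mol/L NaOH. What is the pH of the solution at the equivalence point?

n(HF) = 0.1599 x 0.03178 = 0.005082 mol; V(NaOH) at equivalence = 0.005082/0.2724 = 0.01865 L.
At equivalence all the acid is converted to F-; total volume = 0.03178 + 0.01865 = 0.05044 L, so [F-] = 0.005082/0.05044 = 0.1008 M.
Kb = Kw/Ka = 1.0e-14 / 6.8 x 10^-4 = 1.47e-11.
[OH^-] = sqrt(Kb x [F-]) = sqrt(1.47e-11 x 0.1008) = 1.22e-6 M.
pOH = 5.91, so pH = 14.00 - 5.91 = 8.09.

8.09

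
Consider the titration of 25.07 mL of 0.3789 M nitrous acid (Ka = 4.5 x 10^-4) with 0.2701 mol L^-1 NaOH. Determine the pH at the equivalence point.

n(HNO2) = 0.3789 x 0.02507 = 0.009499 mol; V(NaOH) at equivalence = 0.009499/0.2701 = 0.03517 L.
At equivalence all the acid is converted to NO2-; total volume = 0.02507 + 0.03517 = 0.06024 L, so [NO2-] = 0.009499/0.06024 = 0.1577 M.
Kb = Kw/Ka = 1.0e-14 / 4.5 x 10^-4 = 2.22e-11.
[OH^-] = sqrt(Kb x [NO2-]) = sqrt(2.22e-11 x 0.1577) = 1.87e-6 M.
pOH = 5.73, so pH = 14.00 - 5.73 = 8.27.

8.27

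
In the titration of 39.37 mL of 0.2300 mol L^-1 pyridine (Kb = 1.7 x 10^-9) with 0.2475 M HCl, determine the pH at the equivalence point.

3.08

n(C5H5N) = 0.2300 x 0.03937 = 0.009055 mol; V(HCl) at equivalence = 0.009055/0.2475 = 0.03659 L.
At equivalence the base is fully converted to C5H5NH+; total volume = 0.07596 L, so [C5H5NH+] = 0.009055/0.07596 = 0.1192 M.
Ka(C5H5NH+) = Kw/Kb = 1.0e-14 / 1.7 x 10^-9 = 5.88e-6.
[H^+] = sqrt(Ka x [C5H5NH+]) = sqrt(5.88e-6 x 0.1192) = 0.000837 M.
pH = -log(0.000837) = 3.08.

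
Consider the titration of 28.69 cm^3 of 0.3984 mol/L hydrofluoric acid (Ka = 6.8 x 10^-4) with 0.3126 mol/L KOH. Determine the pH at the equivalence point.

8.21

n(HF) = 0.3984 x 0.02869 = 0.01143 mol; V(KOH) at equivalence = 0.01143/0.3126 = 0.03656 L.
At equivalence all the acid is converted to F-; total volume = 0.02869 + 0.03656 = 0.06525 L, so [F-] = 0.01143/0.06525 = 0.1752 M.
Kb = Kw/Ka = 1.0e-14 / 6.8 x 10^-4 = 1.47e-11.
[OH^-] = sqrt(Kb x [F-]) = sqrt(1.47e-11 x 0.1752) = 1.60e-6 M.
pOH = 5.79, so pH = 14.00 - 5.79 = 8.21.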